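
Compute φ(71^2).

φ(5041) = 5041 · (1 − 1/71)
       = 5041 · 70/71 = 4970.

4970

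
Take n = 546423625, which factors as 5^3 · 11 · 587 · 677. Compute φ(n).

396136000

φ(5^3) = 5^2·(5−1) = 25·4 = 100.
φ(11) = 11 − 1 = 10.
φ(587) = 587 − 1 = 586.
φ(677) = 677 − 1 = 676.
Since φ is multiplicative, φ(546423625) = 100 · 10 · 586 · 676 = 396136000.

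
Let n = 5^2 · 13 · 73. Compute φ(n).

17280

φ(5^2) = 5^1·(5−1) = 5·4 = 20.
φ(13) = 13 − 1 = 12.
φ(73) = 73 − 1 = 72.
Since φ is multiplicative, φ(23725) = 20 · 12 · 72 = 17280.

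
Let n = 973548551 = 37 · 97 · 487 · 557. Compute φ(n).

933866496

φ(973548551) = 973548551 · (1 − 1/37) · (1 − 1/97) · (1 − 1/487) · (1 − 1/557)
       = 973548551 · 933866496/973548551 = 933866496.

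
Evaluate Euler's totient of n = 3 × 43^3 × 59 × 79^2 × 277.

15320571529536

φ(3) = 3 − 1 = 2.
φ(43^3) = 43^3 − 43^2 = 79507 − 1849 = 77658.
φ(59) = 59 − 1 = 58.
φ(79^2) = 79^2 − 79^1 = 6241 − 79 = 6162.
φ(277) = 277 − 1 = 276.
φ(24328346055423) = 2 × 77658 × 58 × 6162 × 276 = 15320571529536.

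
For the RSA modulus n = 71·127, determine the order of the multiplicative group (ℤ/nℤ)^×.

φ(pq) = (p−1)(q−1) = 70 · 126 = 8820.

8820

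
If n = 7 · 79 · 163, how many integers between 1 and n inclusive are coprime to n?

φ(90139) = 90139 · (1 − 1/7) · (1 − 1/79) · (1 − 1/163)
       = 90139 · 75816/90139 = 75816.

75816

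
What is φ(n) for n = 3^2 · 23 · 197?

25872

φ(3^2) = 3^2 − 3^1 = 9 − 3 = 6.
φ(23) = 23 − 1 = 22.
φ(197) = 197 − 1 = 196.
Multiply: 6 · 22 · 196 = 25872.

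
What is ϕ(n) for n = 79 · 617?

48048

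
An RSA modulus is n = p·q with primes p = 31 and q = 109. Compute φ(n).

3240

For distinct primes, φ(pq) = (p−1)(q−1) = 30 × 108 = 3240.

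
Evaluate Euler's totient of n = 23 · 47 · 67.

66792

φ(23) = 23 − 1 = 22.
φ(47) = 47 − 1 = 46.
φ(67) = 67 − 1 = 66.
Since φ is multiplicative, φ(72427) = 22 · 46 · 66 = 66792.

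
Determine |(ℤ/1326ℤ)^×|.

First factor: 1326 = 2 · 3 · 13 · 17.
φ(1326) = 1326 · (1 − 1/2) · (1 − 1/3) · (1 − 1/13) · (1 − 1/17)
       = 1326 · 384/1326 = 384.

384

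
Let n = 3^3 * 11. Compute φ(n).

180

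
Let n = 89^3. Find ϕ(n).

697048

φ(89^3) = 89^2·(89−1) = 7921·88 = 697048.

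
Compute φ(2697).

1680

Factor 2697: 2697 = 3 * 29 * 31.
φ(2697) = 2697 · (1 − 1/3) · (1 − 1/29) · (1 − 1/31)
       = 2697 · 1680/2697 = 1680.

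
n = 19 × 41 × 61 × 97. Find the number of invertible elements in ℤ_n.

4147200

φ(4609343) = 4609343 · (1 − 1/19) · (1 − 1/41) · (1 − 1/61) · (1 − 1/97)
       = 4609343 · 4147200/4609343 = 4147200.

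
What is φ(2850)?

Factor 2850: 2850 = 2 * 3 * 5^2 * 19.
φ(2) = 2 − 1 = 1.
φ(3) = 3 − 1 = 2.
φ(5^2) = 5^2 − 5^1 = 25 − 5 = 20.
φ(19) = 19 − 1 = 18.
Since φ is multiplicative, φ(2850) = 1 · 2 · 20 · 18 = 720.

720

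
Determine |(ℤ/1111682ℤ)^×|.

446160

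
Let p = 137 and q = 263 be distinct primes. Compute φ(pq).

35632

φ(pq) = (p−1)(q−1) = 136 · 262 = 35632.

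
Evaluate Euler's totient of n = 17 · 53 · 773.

φ(17) = 17 − 1 = 16.
φ(53) = 53 − 1 = 52.
φ(773) = 773 − 1 = 772.
Multiply: 16 · 52 · 772 = 642304.

642304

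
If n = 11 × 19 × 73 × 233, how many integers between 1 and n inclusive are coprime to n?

φ(11) = 11 − 1 = 10.
φ(19) = 19 − 1 = 18.
φ(73) = 73 − 1 = 72.
φ(233) = 233 − 1 = 232.
Multiply: 10 · 18 · 72 · 232 = 3006720.

3006720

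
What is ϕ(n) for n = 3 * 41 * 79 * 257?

φ(3) = 3 − 1 = 2.
φ(41) = 41 − 1 = 40.
φ(79) = 79 − 1 = 78.
φ(257) = 257 − 1 = 256.
φ(2497269) = 2 × 40 × 78 × 256 = 1597440.

1597440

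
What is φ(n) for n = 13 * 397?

4752

φ(13) = 13 − 1 = 12.
φ(397) = 397 − 1 = 396.
Multiply: 12 · 396 = 4752.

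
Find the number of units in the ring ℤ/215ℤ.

215 = 5 · 43.
φ(5) = 5 − 1 = 4.
φ(43) = 43 − 1 = 42.
Since φ is multiplicative, φ(215) = 4 · 42 = 168.

168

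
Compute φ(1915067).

1915067 = 7^2 * 11^2 * 17 * 19.
φ(1915067) = 1915067 · (1 − 1/7) · (1 − 1/11) · (1 − 1/17) · (1 − 1/19)
       = 1915067 · 17280/24871 = 1330560.

1330560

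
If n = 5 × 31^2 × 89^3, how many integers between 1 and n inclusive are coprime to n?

2593018560

φ(5) = 5 − 1 = 4.
φ(31^2) = 31^1·(31−1) = 31·30 = 930.
φ(89^3) = 89^3 − 89^2 = 704969 − 7921 = 697048.
φ(3387376045) = 4 × 930 × 697048 = 2593018560.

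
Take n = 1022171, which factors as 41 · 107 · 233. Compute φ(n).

983680

φ(41) = 41 − 1 = 40.
φ(107) = 107 − 1 = 106.
φ(233) = 233 − 1 = 232.
Multiply: 40 · 106 · 232 = 983680.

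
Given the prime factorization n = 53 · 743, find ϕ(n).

38584

φ(53) = 53 − 1 = 52.
φ(743) = 743 − 1 = 742.
Multiply: 52 · 742 = 38584.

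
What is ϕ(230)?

88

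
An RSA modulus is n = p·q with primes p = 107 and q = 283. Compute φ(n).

29892

φ(30281) = 30281 · (1 − 1/107) · (1 − 1/283)
       = 30281 · 29892/30281 = 29892.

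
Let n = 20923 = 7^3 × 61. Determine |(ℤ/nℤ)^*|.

φ(20923) = 20923 · (1 − 1/7) · (1 − 1/61)
       = 20923 · 360/427 = 17640.

17640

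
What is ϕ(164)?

164 = 2^2 · 41.
φ(2^2) = 2^2 − 2^1 = 4 − 2 = 2.
φ(41) = 41 − 1 = 40.
Since φ is multiplicative, φ(164) = 2 · 40 = 80.

80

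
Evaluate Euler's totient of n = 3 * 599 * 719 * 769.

659503104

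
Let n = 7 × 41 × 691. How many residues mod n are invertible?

φ(7) = 7 − 1 = 6.
φ(41) = 41 − 1 = 40.
φ(691) = 691 − 1 = 690.
φ(198317) = 6 × 40 × 690 = 165600.

165600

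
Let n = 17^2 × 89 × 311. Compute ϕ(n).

7420160

φ(17^2) = 17^1·(17−1) = 17·16 = 272.
φ(89) = 89 − 1 = 88.
φ(311) = 311 − 1 = 310.
Since φ is multiplicative, φ(7999231) = 272 · 88 · 310 = 7420160.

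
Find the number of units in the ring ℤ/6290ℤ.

2304

Prime factorization: 6290 = 2 × 5 × 17 × 37.
φ(6290) = 6290 · (1 − 1/2) · (1 − 1/5) · (1 − 1/17) · (1 − 1/37)
       = 6290 · 2304/6290 = 2304.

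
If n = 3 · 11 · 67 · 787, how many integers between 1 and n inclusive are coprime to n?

1037520

φ(3) = 3 − 1 = 2.
φ(11) = 11 − 1 = 10.
φ(67) = 67 − 1 = 66.
φ(787) = 787 − 1 = 786.
Since φ is multiplicative, φ(1740057) = 2 · 10 · 66 · 786 = 1037520.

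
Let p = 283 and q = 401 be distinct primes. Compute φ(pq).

112800

φ(n) = (p − 1)(q − 1) = (283−1)(401−1) = 282·400 = 112800.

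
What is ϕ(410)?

160

Factor 410: 410 = 2 * 5 * 41.
φ(410) = 410 · (1 − 1/2) · (1 − 1/5) · (1 − 1/41)
       = 410 · 160/410 = 160.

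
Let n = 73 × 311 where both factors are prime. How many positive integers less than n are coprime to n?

For distinct primes, φ(pq) = (p−1)(q−1) = 72 × 310 = 22320.

22320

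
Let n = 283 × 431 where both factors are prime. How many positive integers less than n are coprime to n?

φ(n) = (p − 1)(q − 1) = (283−1)(431−1) = 282·430 = 121260.

121260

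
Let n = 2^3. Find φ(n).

4

φ(8) = 8 · (1 − 1/2)
       = 8 · 1/2 = 4.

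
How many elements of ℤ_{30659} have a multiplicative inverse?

Factor 30659: 30659 = 23 × 31 × 43.
φ(23) = 23 − 1 = 22.
φ(31) = 31 − 1 = 30.
φ(43) = 43 − 1 = 42.
φ(30659) = 22 × 30 × 42 = 27720.

27720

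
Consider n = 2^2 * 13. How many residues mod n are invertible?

φ(2^2) = 2^1·(2−1) = 2·1 = 2.
φ(13) = 13 − 1 = 12.
Multiply: 2 · 12 = 24.

24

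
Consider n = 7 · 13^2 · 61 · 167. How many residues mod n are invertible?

9322560

φ(12051221) = 12051221 · (1 − 1/7) · (1 − 1/13) · (1 − 1/61) · (1 − 1/167)
       = 12051221 · 717120/927017 = 9322560.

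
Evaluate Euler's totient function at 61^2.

3660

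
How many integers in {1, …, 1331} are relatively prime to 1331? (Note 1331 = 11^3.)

1210

φ(11^3) = 11^3 − 11^2 = 1331 − 121 = 1210.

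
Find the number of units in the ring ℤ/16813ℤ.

14784

First factor: 16813 = 17 × 23 × 43.
φ(16813) = 16813 · (1 − 1/17) · (1 − 1/23) · (1 − 1/43)
       = 16813 · 14784/16813 = 14784.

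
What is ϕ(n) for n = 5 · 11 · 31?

φ(5) = 5 − 1 = 4.
φ(11) = 11 − 1 = 10.
φ(31) = 31 − 1 = 30.
Since φ is multiplicative, φ(1705) = 4 · 10 · 30 = 1200.

1200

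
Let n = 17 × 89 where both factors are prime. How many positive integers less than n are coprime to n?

1408

φ(1513) = 1513 · (1 − 1/17) · (1 − 1/89)
       = 1513 · 1408/1513 = 1408.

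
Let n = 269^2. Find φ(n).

72092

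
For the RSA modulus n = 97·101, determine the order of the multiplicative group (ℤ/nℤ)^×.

φ(n) = (p − 1)(q − 1) = (97−1)(101−1) = 96·100 = 9600.

9600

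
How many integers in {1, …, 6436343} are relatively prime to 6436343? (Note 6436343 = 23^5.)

φ(6436343) = 6436343 · (1 − 1/23)
       = 6436343 · 22/23 = 6156502.

6156502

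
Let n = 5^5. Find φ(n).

φ(5^5) = 5^4·(5−1) = 625·4 = 2500.

2500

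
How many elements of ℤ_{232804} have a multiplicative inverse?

95040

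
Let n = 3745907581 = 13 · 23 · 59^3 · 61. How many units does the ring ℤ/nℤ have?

3198064320

φ(3745907581) = 3745907581 · (1 − 1/13) · (1 − 1/23) · (1 − 1/59) · (1 − 1/61)
       = 3745907581 · 918720/1076101 = 3198064320.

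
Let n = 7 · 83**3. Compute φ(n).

3389388

φ(4002509) = 4002509 · (1 − 1/7) · (1 − 1/83)
       = 4002509 · 492/581 = 3389388.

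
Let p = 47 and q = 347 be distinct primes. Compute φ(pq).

15916

φ(n) = (p − 1)(q − 1) = (47−1)(347−1) = 46·346 = 15916.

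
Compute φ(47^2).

2162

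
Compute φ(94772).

42336

Factor 94772: 94772 = 2**2 · 19 · 29 · 43.
φ(2^2) = 2^2 − 2^1 = 4 − 2 = 2.
φ(19) = 19 − 1 = 18.
φ(29) = 29 − 1 = 28.
φ(43) = 43 − 1 = 42.
φ(94772) = 2 × 18 × 28 × 42 = 42336.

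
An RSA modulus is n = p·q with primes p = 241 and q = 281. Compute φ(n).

67200

φ(67721) = 67721 · (1 − 1/241) · (1 − 1/281)
       = 67721 · 67200/67721 = 67200.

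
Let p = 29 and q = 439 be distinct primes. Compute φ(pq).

φ(pq) = (p−1)(q−1) = 28 · 438 = 12264.

12264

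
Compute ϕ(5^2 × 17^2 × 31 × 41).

φ(5^2) = 5^2 − 5^1 = 25 − 5 = 20.
φ(17^2) = 17^1·(17−1) = 17·16 = 272.
φ(31) = 31 − 1 = 30.
φ(41) = 41 − 1 = 40.
φ(9182975) = 20 × 272 × 30 × 40 = 6528000.

6528000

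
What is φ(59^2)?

φ(3481) = 3481 · (1 − 1/59)
       = 3481 · 58/59 = 3422.

3422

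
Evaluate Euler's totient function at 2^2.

φ(4) = 4 · (1 − 1/2)
       = 4 · 1/2 = 2.

2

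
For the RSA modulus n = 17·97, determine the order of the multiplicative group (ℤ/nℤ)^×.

1536

φ(17) = 17 − 1 = 16.
φ(97) = 97 − 1 = 96.
Multiply: 16 · 96 = 1536.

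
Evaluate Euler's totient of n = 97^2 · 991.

9218880

φ(97^2) = 97^1·(97−1) = 97·96 = 9312.
φ(991) = 991 − 1 = 990.
φ(9324319) = 9312 × 990 = 9218880.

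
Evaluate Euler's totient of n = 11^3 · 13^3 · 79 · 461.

φ(11^3) = 11^3 − 11^2 = 1331 − 121 = 1210.
φ(13^3) = 13^3 − 13^2 = 2197 − 169 = 2028.
φ(79) = 79 − 1 = 78.
φ(461) = 461 − 1 = 460.
Multiply: 1210 · 2028 · 78 · 460 = 88045214400.

88045214400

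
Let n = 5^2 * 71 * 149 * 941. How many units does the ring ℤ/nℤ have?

φ(248870975) = 248870975 · (1 − 1/5) · (1 − 1/71) · (1 − 1/149) · (1 − 1/941)
       = 248870975 · 38953600/49774195 = 194768000.

194768000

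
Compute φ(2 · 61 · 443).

φ(2) = 2 − 1 = 1.
φ(61) = 61 − 1 = 60.
φ(443) = 443 − 1 = 442.
Since φ is multiplicative, φ(54046) = 1 · 60 · 442 = 26520.

26520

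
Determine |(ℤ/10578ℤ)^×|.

10578 = 2 × 3 × 41 × 43.
φ(10578) = 10578 · (1 − 1/2) · (1 − 1/3) · (1 − 1/41) · (1 − 1/43)
       = 10578 · 3360/10578 = 3360.

3360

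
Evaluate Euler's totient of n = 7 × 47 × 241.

66240

φ(7) = 7 − 1 = 6.
φ(47) = 47 − 1 = 46.
φ(241) = 241 − 1 = 240.
φ(79289) = 6 × 46 × 240 = 66240.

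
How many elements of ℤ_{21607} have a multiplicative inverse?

19200

First factor: 21607 = 17 · 31 · 41.
φ(21607) = 21607 · (1 − 1/17) · (1 − 1/31) · (1 − 1/41)
       = 21607 · 19200/21607 = 19200.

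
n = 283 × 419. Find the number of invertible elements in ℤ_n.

φ(118577) = 118577 · (1 − 1/283) · (1 − 1/419)
       = 118577 · 117876/118577 = 117876.

117876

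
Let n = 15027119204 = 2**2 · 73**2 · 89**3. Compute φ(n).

φ(15027119204) = 15027119204 · (1 − 1/2) · (1 − 1/73) · (1 − 1/89)
       = 15027119204 · 6336/12994 = 7327368576.

7327368576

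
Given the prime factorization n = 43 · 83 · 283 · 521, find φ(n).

φ(43) = 43 − 1 = 42.
φ(83) = 83 − 1 = 82.
φ(283) = 283 − 1 = 282.
φ(521) = 521 − 1 = 520.
φ(526224067) = 42 × 82 × 282 × 520 = 505028160.

505028160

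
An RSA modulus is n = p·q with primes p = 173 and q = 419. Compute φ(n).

71896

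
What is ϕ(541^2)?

292140

φ(541^2) = 541^2 − 541^1 = 292681 − 541 = 292140.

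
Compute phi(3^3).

18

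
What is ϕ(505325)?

First factor: 505325 = 5**2 · 17 · 29 · 41.
φ(505325) = 505325 · (1 − 1/5) · (1 − 1/17) · (1 − 1/29) · (1 − 1/41)
       = 505325 · 71680/101065 = 358400.

358400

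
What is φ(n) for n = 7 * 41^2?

φ(7) = 7 − 1 = 6.
φ(41^2) = 41^2 − 41^1 = 1681 − 41 = 1640.
Multiply: 6 · 1640 = 9840.

9840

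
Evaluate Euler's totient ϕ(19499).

17280

Factor 19499: 19499 = 17 × 31 × 37.
φ(19499) = 19499 · (1 − 1/17) · (1 − 1/31) · (1 − 1/37)
       = 19499 · 17280/19499 = 17280.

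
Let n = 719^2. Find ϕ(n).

516242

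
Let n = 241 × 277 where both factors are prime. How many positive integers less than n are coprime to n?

66240

φ(pq) = (p−1)(q−1) = 240 · 276 = 66240.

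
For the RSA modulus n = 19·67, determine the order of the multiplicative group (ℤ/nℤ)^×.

For distinct primes, φ(pq) = (p−1)(q−1) = 18 × 66 = 1188.

1188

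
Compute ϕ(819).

432

819 = 3^2 × 7 × 13.
φ(3^2) = 3^1·(3−1) = 3·2 = 6.
φ(7) = 7 − 1 = 6.
φ(13) = 13 − 1 = 12.
Multiply: 6 · 6 · 12 = 432.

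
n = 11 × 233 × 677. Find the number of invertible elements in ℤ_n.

1568320

φ(1735151) = 1735151 · (1 − 1/11) · (1 − 1/233) · (1 − 1/677)
       = 1735151 · 1568320/1735151 = 1568320.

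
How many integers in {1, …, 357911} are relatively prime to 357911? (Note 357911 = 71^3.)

352870

φ(71^3) = 71^3 − 71^2 = 357911 − 5041 = 352870.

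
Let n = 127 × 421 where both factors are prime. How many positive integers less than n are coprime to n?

52920

φ(pq) = (p−1)(q−1) = 126 · 420 = 52920.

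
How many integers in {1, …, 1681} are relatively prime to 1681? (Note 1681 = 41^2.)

1640

φ(1681) = 1681 · (1 − 1/41)
       = 1681 · 40/41 = 1640.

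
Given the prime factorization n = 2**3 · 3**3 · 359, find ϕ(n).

25776

φ(2^3) = 2^3 − 2^2 = 8 − 4 = 4.
φ(3^3) = 3^3 − 3^2 = 27 − 9 = 18.
φ(359) = 359 − 1 = 358.
Multiply: 4 · 18 · 358 = 25776.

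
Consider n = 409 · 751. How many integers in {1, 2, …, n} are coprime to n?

φ(307159) = 307159 · (1 − 1/409) · (1 − 1/751)
       = 307159 · 306000/307159 = 306000.

306000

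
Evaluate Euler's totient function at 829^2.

686412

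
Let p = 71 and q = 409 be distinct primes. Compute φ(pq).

28560

φ(71) = 71 − 1 = 70.
φ(409) = 409 − 1 = 408.
Since φ is multiplicative, φ(29039) = 70 · 408 = 28560.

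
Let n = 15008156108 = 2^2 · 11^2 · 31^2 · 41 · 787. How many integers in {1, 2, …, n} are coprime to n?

6432624000

φ(2^2) = 2^1·(2−1) = 2·1 = 2.
φ(11^2) = 11^1·(11−1) = 11·10 = 110.
φ(31^2) = 31^1·(31−1) = 31·30 = 930.
φ(41) = 41 − 1 = 40.
φ(787) = 787 − 1 = 786.
Multiply: 2 · 110 · 930 · 40 · 786 = 6432624000.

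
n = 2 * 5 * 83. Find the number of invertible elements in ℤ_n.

328

φ(830) = 830 · (1 − 1/2) · (1 − 1/5) · (1 − 1/83)
       = 830 · 328/830 = 328.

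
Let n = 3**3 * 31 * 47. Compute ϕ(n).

24840

φ(39339) = 39339 · (1 − 1/3) · (1 − 1/31) · (1 − 1/47)
       = 39339 · 2760/4371 = 24840.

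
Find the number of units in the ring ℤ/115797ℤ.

67760

Prime factorization: 115797 = 3 * 11^3 * 29.
φ(3) = 3 − 1 = 2.
φ(11^3) = 11^2·(11−1) = 121·10 = 1210.
φ(29) = 29 − 1 = 28.
φ(115797) = 2 × 1210 × 28 = 67760.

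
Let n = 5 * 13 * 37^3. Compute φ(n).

2365632

φ(5) = 5 − 1 = 4.
φ(13) = 13 − 1 = 12.
φ(37^3) = 37^2·(37−1) = 1369·36 = 49284.
Since φ is multiplicative, φ(3292445) = 4 · 12 · 49284 = 2365632.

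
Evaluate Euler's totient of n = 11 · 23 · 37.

7920

φ(11) = 11 − 1 = 10.
φ(23) = 23 − 1 = 22.
φ(37) = 37 − 1 = 36.
Multiply: 10 · 22 · 36 = 7920.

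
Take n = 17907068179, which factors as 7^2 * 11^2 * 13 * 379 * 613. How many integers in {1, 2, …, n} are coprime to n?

φ(7^2) = 7^1·(7−1) = 7·6 = 42.
φ(11^2) = 11^1·(11−1) = 11·10 = 110.
φ(13) = 13 − 1 = 12.
φ(379) = 379 − 1 = 378.
φ(613) = 613 − 1 = 612.
Multiply: 42 · 110 · 12 · 378 · 612 = 12825267840.

12825267840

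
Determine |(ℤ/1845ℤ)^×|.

1845 = 3**2 × 5 × 41.
φ(1845) = 1845 · (1 − 1/3) · (1 − 1/5) · (1 − 1/41)
       = 1845 · 320/615 = 960.

960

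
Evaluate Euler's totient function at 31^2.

930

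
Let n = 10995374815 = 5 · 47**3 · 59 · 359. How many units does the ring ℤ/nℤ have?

8439652384

φ(10995374815) = 10995374815 · (1 − 1/5) · (1 − 1/47) · (1 − 1/59) · (1 − 1/359)
       = 10995374815 · 3820576/4977535 = 8439652384.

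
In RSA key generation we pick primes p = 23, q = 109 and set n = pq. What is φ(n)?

For distinct primes, φ(pq) = (p−1)(q−1) = 22 × 108 = 2376.

2376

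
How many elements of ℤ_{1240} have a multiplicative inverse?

480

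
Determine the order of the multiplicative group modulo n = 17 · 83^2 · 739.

80365248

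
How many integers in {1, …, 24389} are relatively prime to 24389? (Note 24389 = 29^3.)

23548

φ(24389) = 24389 · (1 − 1/29)
       = 24389 · 28/29 = 23548.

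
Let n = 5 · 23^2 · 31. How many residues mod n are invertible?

60720

φ(81995) = 81995 · (1 − 1/5) · (1 − 1/23) · (1 − 1/31)
       = 81995 · 2640/3565 = 60720.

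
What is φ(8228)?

Factor 8228: 8228 = 2^2 · 11^2 · 17.
φ(2^2) = 2^2 − 2^1 = 4 − 2 = 2.
φ(11^2) = 11^2 − 11^1 = 121 − 11 = 110.
φ(17) = 17 − 1 = 16.
Since φ is multiplicative, φ(8228) = 2 · 110 · 16 = 3520.

3520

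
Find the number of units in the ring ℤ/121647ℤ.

First factor: 121647 = 3 * 23 * 41 * 43.
φ(121647) = 121647 · (1 − 1/3) · (1 − 1/23) · (1 − 1/41) · (1 − 1/43)
       = 121647 · 73920/121647 = 73920.

73920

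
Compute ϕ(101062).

44616

101062 = 2 · 13^3 · 23.
φ(101062) = 101062 · (1 − 1/2) · (1 − 1/13) · (1 − 1/23)
       = 101062 · 264/598 = 44616.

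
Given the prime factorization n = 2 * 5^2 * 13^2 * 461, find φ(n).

φ(3895450) = 3895450 · (1 − 1/2) · (1 − 1/5) · (1 − 1/13) · (1 − 1/461)
       = 3895450 · 22080/59930 = 1435200.

1435200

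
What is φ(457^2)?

208392

φ(208849) = 208849 · (1 − 1/457)
       = 208849 · 456/457 = 208392.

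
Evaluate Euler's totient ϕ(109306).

109306 = 2 × 31 × 41 × 43.
φ(2) = 2 − 1 = 1.
φ(31) = 31 − 1 = 30.
φ(41) = 41 − 1 = 40.
φ(43) = 43 − 1 = 42.
Multiply: 1 · 30 · 40 · 42 = 50400.

50400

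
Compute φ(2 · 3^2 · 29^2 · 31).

146160

φ(469278) = 469278 · (1 − 1/2) · (1 − 1/3) · (1 − 1/29) · (1 − 1/31)
       = 469278 · 1680/5394 = 146160.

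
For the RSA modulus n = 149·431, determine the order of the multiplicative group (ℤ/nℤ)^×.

φ(n) = (p − 1)(q − 1) = (149−1)(431−1) = 148·430 = 63640.

63640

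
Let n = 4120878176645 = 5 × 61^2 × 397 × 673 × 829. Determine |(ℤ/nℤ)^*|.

φ(4120878176645) = 4120878176645 · (1 − 1/5) · (1 − 1/61) · (1 − 1/397) · (1 − 1/673) · (1 − 1/829)
       = 4120878176645 · 52881776640/67555379945 = 3225788375040.

3225788375040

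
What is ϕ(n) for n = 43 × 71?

φ(43) = 43 − 1 = 42.
φ(71) = 71 − 1 = 70.
Multiply: 42 · 70 = 2940.

2940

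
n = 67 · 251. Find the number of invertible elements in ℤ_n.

16500

φ(67) = 67 − 1 = 66.
φ(251) = 251 − 1 = 250.
φ(16817) = 66 × 250 = 16500.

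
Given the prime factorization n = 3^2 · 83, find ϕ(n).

492

φ(3^2) = 3^1·(3−1) = 3·2 = 6.
φ(83) = 83 − 1 = 82.
Multiply: 6 · 82 = 492.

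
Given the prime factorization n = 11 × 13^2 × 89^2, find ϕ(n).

φ(11) = 11 − 1 = 10.
φ(13^2) = 13^2 − 13^1 = 169 − 13 = 156.
φ(89^2) = 89^2 − 89^1 = 7921 − 89 = 7832.
Since φ is multiplicative, φ(14725139) = 10 · 156 · 7832 = 12217920.

12217920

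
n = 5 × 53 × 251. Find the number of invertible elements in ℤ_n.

52000

φ(5) = 5 − 1 = 4.
φ(53) = 53 − 1 = 52.
φ(251) = 251 − 1 = 250.
Since φ is multiplicative, φ(66515) = 4 · 52 · 250 = 52000.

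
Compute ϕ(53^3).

φ(53^3) = 53^3 − 53^2 = 148877 − 2809 = 146068.

146068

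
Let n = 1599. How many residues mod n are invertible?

1599 = 3 × 13 × 41.
φ(3) = 3 − 1 = 2.
φ(13) = 13 − 1 = 12.
φ(41) = 41 − 1 = 40.
Multiply: 2 · 12 · 40 = 960.

960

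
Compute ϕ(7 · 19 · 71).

φ(9443) = 9443 · (1 − 1/7) · (1 − 1/19) · (1 − 1/71)
       = 9443 · 7560/9443 = 7560.

7560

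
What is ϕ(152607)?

152607 = 3 · 7 · 13^2 · 43.
φ(152607) = 152607 · (1 − 1/3) · (1 − 1/7) · (1 − 1/13) · (1 − 1/43)
       = 152607 · 6048/11739 = 78624.

78624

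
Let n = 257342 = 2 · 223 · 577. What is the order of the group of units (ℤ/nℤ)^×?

127872

φ(2) = 2 − 1 = 1.
φ(223) = 223 − 1 = 222.
φ(577) = 577 − 1 = 576.
Multiply: 1 · 222 · 576 = 127872.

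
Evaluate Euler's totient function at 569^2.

φ(323761) = 323761 · (1 − 1/569)
       = 323761 · 568/569 = 323192.

323192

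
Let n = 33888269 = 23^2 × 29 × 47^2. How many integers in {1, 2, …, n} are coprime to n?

φ(33888269) = 33888269 · (1 − 1/23) · (1 − 1/29) · (1 − 1/47)
       = 33888269 · 28336/31349 = 30631216.

30631216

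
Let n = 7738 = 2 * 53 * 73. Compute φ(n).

φ(7738) = 7738 · (1 − 1/2) · (1 − 1/53) · (1 − 1/73)
       = 7738 · 3744/7738 = 3744.

3744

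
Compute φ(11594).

First factor: 11594 = 2 × 11 × 17 × 31.
φ(11594) = 11594 · (1 − 1/2) · (1 − 1/11) · (1 − 1/17) · (1 − 1/31)
       = 11594 · 4800/11594 = 4800.

4800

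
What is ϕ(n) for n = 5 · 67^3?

1185096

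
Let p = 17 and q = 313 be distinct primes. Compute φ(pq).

φ(5321) = 5321 · (1 − 1/17) · (1 − 1/313)
       = 5321 · 4992/5321 = 4992.

4992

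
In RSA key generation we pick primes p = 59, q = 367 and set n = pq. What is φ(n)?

21228

For distinct primes, φ(pq) = (p−1)(q−1) = 58 × 366 = 21228.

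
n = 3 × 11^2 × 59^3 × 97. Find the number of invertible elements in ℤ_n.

φ(3) = 3 − 1 = 2.
φ(11^2) = 11^1·(11−1) = 11·10 = 110.
φ(59^3) = 59^3 − 59^2 = 205379 − 3481 = 201898.
φ(97) = 97 − 1 = 96.
φ(7231599969) = 2 × 110 × 201898 × 96 = 4264085760.

4264085760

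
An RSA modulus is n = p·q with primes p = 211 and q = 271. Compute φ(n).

φ(211) = 211 − 1 = 210.
φ(271) = 271 − 1 = 270.
φ(57181) = 210 × 270 = 56700.

56700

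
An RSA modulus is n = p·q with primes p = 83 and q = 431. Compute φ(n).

35260

φ(pq) = (p−1)(q−1) = 82 · 430 = 35260.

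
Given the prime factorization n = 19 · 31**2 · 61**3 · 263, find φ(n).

979191568800

φ(19) = 19 − 1 = 18.
φ(31^2) = 31^1·(31−1) = 31·30 = 930.
φ(61^3) = 61^2·(61−1) = 3721·60 = 223260.
φ(263) = 263 − 1 = 262.
φ(1089989318777) = 18 × 930 × 223260 × 262 = 979191568800.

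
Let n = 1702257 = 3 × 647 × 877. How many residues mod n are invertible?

φ(3) = 3 − 1 = 2.
φ(647) = 647 − 1 = 646.
φ(877) = 877 − 1 = 876.
Multiply: 2 · 646 · 876 = 1131792.

1131792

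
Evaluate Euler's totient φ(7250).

2800

7250 = 2 * 5^3 * 29.
φ(2) = 2 − 1 = 1.
φ(5^3) = 5^2·(5−1) = 25·4 = 100.
φ(29) = 29 − 1 = 28.
Since φ is multiplicative, φ(7250) = 1 · 100 · 28 = 2800.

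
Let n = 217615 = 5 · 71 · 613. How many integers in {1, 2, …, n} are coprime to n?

171360

φ(5) = 5 − 1 = 4.
φ(71) = 71 − 1 = 70.
φ(613) = 613 − 1 = 612.
Multiply: 4 · 70 · 612 = 171360.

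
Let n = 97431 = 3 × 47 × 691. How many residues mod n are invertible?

φ(3) = 3 − 1 = 2.
φ(47) = 47 − 1 = 46.
φ(691) = 691 − 1 = 690.
Multiply: 2 · 46 · 690 = 63480.

63480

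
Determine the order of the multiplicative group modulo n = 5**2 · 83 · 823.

φ(5^2) = 5^2 − 5^1 = 25 − 5 = 20.
φ(83) = 83 − 1 = 82.
φ(823) = 823 − 1 = 822.
Multiply: 20 · 82 · 822 = 1348080.

1348080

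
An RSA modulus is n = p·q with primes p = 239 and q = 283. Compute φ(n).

67116

φ(67637) = 67637 · (1 − 1/239) · (1 − 1/283)
       = 67637 · 67116/67637 = 67116.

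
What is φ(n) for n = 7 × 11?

60

φ(77) = 77 · (1 − 1/7) · (1 − 1/11)
       = 77 · 60/77 = 60.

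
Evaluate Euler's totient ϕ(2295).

1152

First factor: 2295 = 3^3 · 5 · 17.
φ(2295) = 2295 · (1 − 1/3) · (1 − 1/5) · (1 − 1/17)
       = 2295 · 128/255 = 1152.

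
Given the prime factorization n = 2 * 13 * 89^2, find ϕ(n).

93984

φ(2) = 2 − 1 = 1.
φ(13) = 13 − 1 = 12.
φ(89^2) = 89^2 − 89^1 = 7921 − 89 = 7832.
φ(205946) = 1 × 12 × 7832 = 93984.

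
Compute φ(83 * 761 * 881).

φ(83) = 83 − 1 = 82.
φ(761) = 761 − 1 = 760.
φ(881) = 881 − 1 = 880.
φ(55646603) = 82 × 760 × 880 = 54841600.

54841600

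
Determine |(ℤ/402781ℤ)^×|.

Prime factorization: 402781 = 17 · 19 · 29 · 43.
φ(17) = 17 − 1 = 16.
φ(19) = 19 − 1 = 18.
φ(29) = 29 − 1 = 28.
φ(43) = 43 − 1 = 42.
Since φ is multiplicative, φ(402781) = 16 · 18 · 28 · 42 = 338688.

338688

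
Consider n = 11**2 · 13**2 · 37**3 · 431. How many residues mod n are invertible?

363656779200

φ(11^2) = 11^1·(11−1) = 11·10 = 110.
φ(13^2) = 13^1·(13−1) = 13·12 = 156.
φ(37^3) = 37^3 − 37^2 = 50653 − 1369 = 49284.
φ(431) = 431 − 1 = 430.
Multiply: 110 · 156 · 49284 · 430 = 363656779200.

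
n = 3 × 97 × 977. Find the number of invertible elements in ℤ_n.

187392

φ(3) = 3 − 1 = 2.
φ(97) = 97 − 1 = 96.
φ(977) = 977 − 1 = 976.
φ(284307) = 2 × 96 × 976 = 187392.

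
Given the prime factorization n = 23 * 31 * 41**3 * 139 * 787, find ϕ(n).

φ(23) = 23 − 1 = 22.
φ(31) = 31 − 1 = 30.
φ(41^3) = 41^3 − 41^2 = 68921 − 1681 = 67240.
φ(139) = 139 − 1 = 138.
φ(787) = 787 − 1 = 786.
Since φ is multiplicative, φ(5375645641489) = 22 · 30 · 67240 · 138 · 786 = 4813636291200.

4813636291200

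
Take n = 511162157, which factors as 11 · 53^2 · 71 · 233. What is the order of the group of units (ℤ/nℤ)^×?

447574400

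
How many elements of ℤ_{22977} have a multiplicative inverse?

14256

Prime factorization: 22977 = 3**3 * 23 * 37.
φ(3^3) = 3^2·(3−1) = 9·2 = 18.
φ(23) = 23 − 1 = 22.
φ(37) = 37 − 1 = 36.
Multiply: 18 · 22 · 36 = 14256.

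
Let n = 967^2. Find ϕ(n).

934122

φ(967^2) = 967^1·(967−1) = 967·966 = 934122.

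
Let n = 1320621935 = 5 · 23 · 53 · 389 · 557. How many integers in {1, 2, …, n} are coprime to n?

φ(5) = 5 − 1 = 4.
φ(23) = 23 − 1 = 22.
φ(53) = 53 − 1 = 52.
φ(389) = 389 − 1 = 388.
φ(557) = 557 − 1 = 556.
Since φ is multiplicative, φ(1320621935) = 4 · 22 · 52 · 388 · 556 = 987171328.

987171328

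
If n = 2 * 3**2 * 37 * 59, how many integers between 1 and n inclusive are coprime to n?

12528

φ(2) = 2 − 1 = 1.
φ(3^2) = 3^2 − 3^1 = 9 − 3 = 6.
φ(37) = 37 − 1 = 36.
φ(59) = 59 − 1 = 58.
Since φ is multiplicative, φ(39294) = 1 · 6 · 36 · 58 = 12528.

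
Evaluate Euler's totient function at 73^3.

φ(73^3) = 73^2·(73−1) = 5329·72 = 383688.

383688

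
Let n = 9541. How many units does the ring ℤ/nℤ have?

7728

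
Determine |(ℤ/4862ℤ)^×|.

4862 = 2 × 11 × 13 × 17.
φ(4862) = 4862 · (1 − 1/2) · (1 − 1/11) · (1 − 1/13) · (1 − 1/17)
       = 4862 · 1920/4862 = 1920.

1920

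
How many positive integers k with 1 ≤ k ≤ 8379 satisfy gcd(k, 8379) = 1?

4536

8379 = 3^2 × 7^2 × 19.
φ(3^2) = 3^2 − 3^1 = 9 − 3 = 6.
φ(7^2) = 7^2 − 7^1 = 49 − 7 = 42.
φ(19) = 19 − 1 = 18.
φ(8379) = 6 × 42 × 18 = 4536.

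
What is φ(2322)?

2322 = 2 · 3^3 · 43.
φ(2322) = 2322 · (1 − 1/2) · (1 − 1/3) · (1 − 1/43)
       = 2322 · 84/258 = 756.

756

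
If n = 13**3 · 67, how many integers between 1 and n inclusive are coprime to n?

φ(13^3) = 13^2·(13−1) = 169·12 = 2028.
φ(67) = 67 − 1 = 66.
Multiply: 2028 · 66 = 133848.

133848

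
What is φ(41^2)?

1640

φ(41^2) = 41^2 − 41^1 = 1681 − 41 = 1640.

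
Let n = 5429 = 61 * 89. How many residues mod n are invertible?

5280

φ(5429) = 5429 · (1 − 1/61) · (1 − 1/89)
       = 5429 · 5280/5429 = 5280.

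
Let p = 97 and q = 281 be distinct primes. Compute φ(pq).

φ(pq) = (p−1)(q−1) = 96 · 280 = 26880.

26880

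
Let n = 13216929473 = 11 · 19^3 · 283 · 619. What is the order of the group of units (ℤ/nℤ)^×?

11324454480

φ(11) = 11 − 1 = 10.
φ(19^3) = 19^3 − 19^2 = 6859 − 361 = 6498.
φ(283) = 283 − 1 = 282.
φ(619) = 619 − 1 = 618.
φ(13216929473) = 10 × 6498 × 282 × 618 = 11324454480.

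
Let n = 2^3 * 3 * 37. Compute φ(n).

288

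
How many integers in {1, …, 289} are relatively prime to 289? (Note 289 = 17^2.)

φ(17^2) = 17^1·(17−1) = 17·16 = 272.

272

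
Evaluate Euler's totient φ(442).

Prime factorization: 442 = 2 × 13 × 17.
φ(442) = 442 · (1 − 1/2) · (1 − 1/13) · (1 − 1/17)
       = 442 · 192/442 = 192.

192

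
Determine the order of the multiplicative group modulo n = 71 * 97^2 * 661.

φ(71) = 71 − 1 = 70.
φ(97^2) = 97^1·(97−1) = 97·96 = 9312.
φ(661) = 661 − 1 = 660.
φ(441573779) = 70 × 9312 × 660 = 430214400.

430214400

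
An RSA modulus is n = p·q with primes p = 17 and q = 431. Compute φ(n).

6880

φ(17) = 17 − 1 = 16.
φ(431) = 431 − 1 = 430.
Multiply: 16 · 430 = 6880.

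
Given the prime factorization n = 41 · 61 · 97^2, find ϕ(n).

22348800

φ(41) = 41 − 1 = 40.
φ(61) = 61 − 1 = 60.
φ(97^2) = 97^2 − 97^1 = 9409 − 97 = 9312.
Multiply: 40 · 60 · 9312 = 22348800.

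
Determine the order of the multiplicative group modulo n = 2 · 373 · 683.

253704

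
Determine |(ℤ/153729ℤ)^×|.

90720

Prime factorization: 153729 = 3**2 · 19 · 29 · 31.
φ(153729) = 153729 · (1 − 1/3) · (1 − 1/19) · (1 − 1/29) · (1 − 1/31)
       = 153729 · 30240/51243 = 90720.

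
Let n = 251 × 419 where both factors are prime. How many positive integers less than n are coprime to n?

104500

φ(n) = (p − 1)(q − 1) = (251−1)(419−1) = 250·418 = 104500.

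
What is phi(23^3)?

φ(23^3) = 23^3 − 23^2 = 12167 − 529 = 11638.

11638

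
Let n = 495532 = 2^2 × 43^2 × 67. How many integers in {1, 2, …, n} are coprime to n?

φ(2^2) = 2^1·(2−1) = 2·1 = 2.
φ(43^2) = 43^1·(43−1) = 43·42 = 1806.
φ(67) = 67 − 1 = 66.
φ(495532) = 2 × 1806 × 66 = 238392.

238392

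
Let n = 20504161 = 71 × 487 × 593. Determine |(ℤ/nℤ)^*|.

φ(71) = 71 − 1 = 70.
φ(487) = 487 − 1 = 486.
φ(593) = 593 − 1 = 592.
φ(20504161) = 70 × 486 × 592 = 20139840.

20139840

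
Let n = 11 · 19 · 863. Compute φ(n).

155160

φ(11) = 11 − 1 = 10.
φ(19) = 19 − 1 = 18.
φ(863) = 863 − 1 = 862.
Multiply: 10 · 18 · 862 = 155160.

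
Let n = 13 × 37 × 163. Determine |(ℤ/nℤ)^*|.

69984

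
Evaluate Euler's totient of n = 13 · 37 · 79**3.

210296736

φ(13) = 13 − 1 = 12.
φ(37) = 37 − 1 = 36.
φ(79^3) = 79^2·(79−1) = 6241·78 = 486798.
φ(237151759) = 12 × 36 × 486798 = 210296736.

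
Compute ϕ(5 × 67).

264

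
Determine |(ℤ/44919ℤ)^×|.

First factor: 44919 = 3**2 × 7 × 23 × 31.
φ(3^2) = 3^1·(3−1) = 3·2 = 6.
φ(7) = 7 − 1 = 6.
φ(23) = 23 − 1 = 22.
φ(31) = 31 − 1 = 30.
Multiply: 6 · 6 · 22 · 30 = 23760.

23760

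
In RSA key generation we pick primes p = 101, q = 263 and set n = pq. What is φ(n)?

26200

φ(26563) = 26563 · (1 − 1/101) · (1 − 1/263)
       = 26563 · 26200/26563 = 26200.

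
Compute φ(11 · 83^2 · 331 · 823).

φ(11) = 11 − 1 = 10.
φ(83^2) = 83^1·(83−1) = 83·82 = 6806.
φ(331) = 331 − 1 = 330.
φ(823) = 823 − 1 = 822.
Since φ is multiplicative, φ(20643184727) = 10 · 6806 · 330 · 822 = 18461955600.

18461955600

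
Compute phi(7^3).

φ(343) = 343 · (1 − 1/7)
       = 343 · 6/7 = 294.

294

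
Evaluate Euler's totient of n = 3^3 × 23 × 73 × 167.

4732992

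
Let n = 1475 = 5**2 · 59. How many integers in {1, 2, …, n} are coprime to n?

1160

φ(5^2) = 5^2 − 5^1 = 25 − 5 = 20.
φ(59) = 59 − 1 = 58.
φ(1475) = 20 × 58 = 1160.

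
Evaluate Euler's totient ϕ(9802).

4368

Factor 9802: 9802 = 2 · 13**2 · 29.
φ(2) = 2 − 1 = 1.
φ(13^2) = 13^2 − 13^1 = 169 − 13 = 156.
φ(29) = 29 − 1 = 28.
Multiply: 1 · 156 · 28 = 4368.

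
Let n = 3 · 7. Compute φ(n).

12

φ(21) = 21 · (1 − 1/3) · (1 − 1/7)
       = 21 · 12/21 = 12.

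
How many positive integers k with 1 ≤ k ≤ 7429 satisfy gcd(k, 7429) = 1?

6336

Prime factorization: 7429 = 17 * 19 * 23.
φ(17) = 17 − 1 = 16.
φ(19) = 19 − 1 = 18.
φ(23) = 23 − 1 = 22.
Since φ is multiplicative, φ(7429) = 16 · 18 · 22 = 6336.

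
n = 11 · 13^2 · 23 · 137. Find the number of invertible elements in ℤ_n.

4667520

φ(11) = 11 − 1 = 10.
φ(13^2) = 13^1·(13−1) = 13·12 = 156.
φ(23) = 23 − 1 = 22.
φ(137) = 137 − 1 = 136.
Since φ is multiplicative, φ(5857709) = 10 · 156 · 22 · 136 = 4667520.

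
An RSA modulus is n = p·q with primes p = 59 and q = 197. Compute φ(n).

For distinct primes, φ(pq) = (p−1)(q−1) = 58 × 196 = 11368.

11368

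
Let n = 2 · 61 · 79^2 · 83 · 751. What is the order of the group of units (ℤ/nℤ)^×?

22737780000

φ(2) = 2 − 1 = 1.
φ(61) = 61 − 1 = 60.
φ(79^2) = 79^1·(79−1) = 79·78 = 6162.
φ(83) = 83 − 1 = 82.
φ(751) = 751 − 1 = 750.
Since φ is multiplicative, φ(47460470866) = 1 · 60 · 6162 · 82 · 750 = 22737780000.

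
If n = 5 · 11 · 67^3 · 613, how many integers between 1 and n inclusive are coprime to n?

φ(10140224545) = 10140224545 · (1 − 1/5) · (1 − 1/11) · (1 − 1/67) · (1 − 1/613)
       = 10140224545 · 1615680/2258905 = 7252787520.

7252787520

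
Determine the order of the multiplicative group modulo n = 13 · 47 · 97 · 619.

φ(36686273) = 36686273 · (1 − 1/13) · (1 − 1/47) · (1 − 1/97) · (1 − 1/619)
       = 36686273 · 32749056/36686273 = 32749056.

32749056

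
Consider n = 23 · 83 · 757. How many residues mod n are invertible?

1363824

φ(1445113) = 1445113 · (1 − 1/23) · (1 − 1/83) · (1 − 1/757)
       = 1445113 · 1363824/1445113 = 1363824.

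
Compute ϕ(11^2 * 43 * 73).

332640

φ(11^2) = 11^2 − 11^1 = 121 − 11 = 110.
φ(43) = 43 − 1 = 42.
φ(73) = 73 − 1 = 72.
φ(379819) = 110 × 42 × 72 = 332640.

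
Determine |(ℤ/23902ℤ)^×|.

10368

Factor 23902: 23902 = 2 · 17 · 19 · 37.
φ(23902) = 23902 · (1 − 1/2) · (1 − 1/17) · (1 − 1/19) · (1 − 1/37)
       = 23902 · 10368/23902 = 10368.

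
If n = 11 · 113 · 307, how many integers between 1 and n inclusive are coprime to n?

342720

φ(11) = 11 − 1 = 10.
φ(113) = 113 − 1 = 112.
φ(307) = 307 − 1 = 306.
Multiply: 10 · 112 · 306 = 342720.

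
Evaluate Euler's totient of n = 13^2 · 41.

6240

φ(13^2) = 13^1·(13−1) = 13·12 = 156.
φ(41) = 41 − 1 = 40.
Multiply: 156 · 40 = 6240.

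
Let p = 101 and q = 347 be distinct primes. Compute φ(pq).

34600

φ(101) = 101 − 1 = 100.
φ(347) = 347 − 1 = 346.
φ(35047) = 100 × 346 = 34600.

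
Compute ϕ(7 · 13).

φ(91) = 91 · (1 − 1/7) · (1 − 1/13)
       = 91 · 72/91 = 72.

72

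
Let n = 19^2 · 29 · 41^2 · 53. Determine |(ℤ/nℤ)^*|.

φ(19^2) = 19^1·(19−1) = 19·18 = 342.
φ(29) = 29 − 1 = 28.
φ(41^2) = 41^2 − 41^1 = 1681 − 41 = 1640.
φ(53) = 53 − 1 = 52.
Since φ is multiplicative, φ(932714617) = 342 · 28 · 1640 · 52 = 816641280.

816641280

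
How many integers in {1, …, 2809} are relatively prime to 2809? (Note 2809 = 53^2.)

2756

φ(53^2) = 53^2 − 53^1 = 2809 − 53 = 2756.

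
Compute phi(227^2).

51302

φ(227^2) = 227^2 − 227^1 = 51529 − 227 = 51302.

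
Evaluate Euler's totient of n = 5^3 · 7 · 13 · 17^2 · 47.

90086400

φ(154506625) = 154506625 · (1 − 1/5) · (1 − 1/7) · (1 − 1/13) · (1 − 1/17) · (1 − 1/47)
       = 154506625 · 211968/363545 = 90086400.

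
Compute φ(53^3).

146068

φ(148877) = 148877 · (1 − 1/53)
       = 148877 · 52/53 = 146068.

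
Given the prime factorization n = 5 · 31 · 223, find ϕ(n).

26640

φ(5) = 5 − 1 = 4.
φ(31) = 31 − 1 = 30.
φ(223) = 223 − 1 = 222.
Multiply: 4 · 30 · 222 = 26640.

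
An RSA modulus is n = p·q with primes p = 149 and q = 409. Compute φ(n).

60384

φ(n) = (p − 1)(q − 1) = (149−1)(409−1) = 148·408 = 60384.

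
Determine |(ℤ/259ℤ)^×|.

Prime factorization: 259 = 7 · 37.
φ(7) = 7 − 1 = 6.
φ(37) = 37 − 1 = 36.
Since φ is multiplicative, φ(259) = 6 · 36 = 216.

216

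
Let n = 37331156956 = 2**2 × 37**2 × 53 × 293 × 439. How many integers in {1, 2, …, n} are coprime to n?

17717177088

φ(2^2) = 2^2 − 2^1 = 4 − 2 = 2.
φ(37^2) = 37^1·(37−1) = 37·36 = 1332.
φ(53) = 53 − 1 = 52.
φ(293) = 293 − 1 = 292.
φ(439) = 439 − 1 = 438.
Since φ is multiplicative, φ(37331156956) = 2 · 1332 · 52 · 292 · 438 = 17717177088.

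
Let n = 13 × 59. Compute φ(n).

696

φ(13) = 13 − 1 = 12.
φ(59) = 59 − 1 = 58.
Since φ is multiplicative, φ(767) = 12 · 58 = 696.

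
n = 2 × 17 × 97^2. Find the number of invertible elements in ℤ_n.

148992

φ(319906) = 319906 · (1 − 1/2) · (1 − 1/17) · (1 − 1/97)
       = 319906 · 1536/3298 = 148992.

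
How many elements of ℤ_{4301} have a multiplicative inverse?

4301 = 11 * 17 * 23.
φ(11) = 11 − 1 = 10.
φ(17) = 17 − 1 = 16.
φ(23) = 23 − 1 = 22.
Multiply: 10 · 16 · 22 = 3520.

3520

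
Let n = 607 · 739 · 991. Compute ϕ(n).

442755720

φ(444535843) = 444535843 · (1 − 1/607) · (1 − 1/739) · (1 − 1/991)
       = 444535843 · 442755720/444535843 = 442755720.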